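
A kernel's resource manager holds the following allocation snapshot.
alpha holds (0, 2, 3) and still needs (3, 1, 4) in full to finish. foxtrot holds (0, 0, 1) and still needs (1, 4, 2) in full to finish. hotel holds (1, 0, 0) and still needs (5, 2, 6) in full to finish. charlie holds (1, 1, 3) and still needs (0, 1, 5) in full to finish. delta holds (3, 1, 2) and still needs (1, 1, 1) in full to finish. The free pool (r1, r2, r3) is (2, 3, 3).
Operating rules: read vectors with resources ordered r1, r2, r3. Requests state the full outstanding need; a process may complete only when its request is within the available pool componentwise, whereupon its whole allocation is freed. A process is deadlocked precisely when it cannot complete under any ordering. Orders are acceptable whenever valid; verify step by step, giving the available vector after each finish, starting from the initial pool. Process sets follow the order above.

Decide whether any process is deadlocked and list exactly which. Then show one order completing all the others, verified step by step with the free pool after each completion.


The deadlocked set is empty.
Key observation: delta leads a chain of completions in which each release enables another process.
The rest can finish in the order delta, foxtrot, charlie, alpha, hotel. Step-by-step check:
  pool = (2, 3, 3)
  run delta (needs (1, 1, 1), free (2, 3, 3)); after release of (3, 1, 2) the pool is (5, 4, 5)
  run foxtrot (needs (1, 4, 2), free (5, 4, 5)); after release of (0, 0, 1) the pool is (5, 4, 6)
  run charlie (needs (0, 1, 5), free (5, 4, 6)); after release of (1, 1, 3) the pool is (6, 5, 9)
  run alpha (needs (3, 1, 4), free (6, 5, 9)); after release of (0, 2, 3) the pool is (6, 7, 12)
  run hotel (needs (5, 2, 6), free (6, 7, 12)); after release of (1, 0, 0) the pool is (7, 7, 12)


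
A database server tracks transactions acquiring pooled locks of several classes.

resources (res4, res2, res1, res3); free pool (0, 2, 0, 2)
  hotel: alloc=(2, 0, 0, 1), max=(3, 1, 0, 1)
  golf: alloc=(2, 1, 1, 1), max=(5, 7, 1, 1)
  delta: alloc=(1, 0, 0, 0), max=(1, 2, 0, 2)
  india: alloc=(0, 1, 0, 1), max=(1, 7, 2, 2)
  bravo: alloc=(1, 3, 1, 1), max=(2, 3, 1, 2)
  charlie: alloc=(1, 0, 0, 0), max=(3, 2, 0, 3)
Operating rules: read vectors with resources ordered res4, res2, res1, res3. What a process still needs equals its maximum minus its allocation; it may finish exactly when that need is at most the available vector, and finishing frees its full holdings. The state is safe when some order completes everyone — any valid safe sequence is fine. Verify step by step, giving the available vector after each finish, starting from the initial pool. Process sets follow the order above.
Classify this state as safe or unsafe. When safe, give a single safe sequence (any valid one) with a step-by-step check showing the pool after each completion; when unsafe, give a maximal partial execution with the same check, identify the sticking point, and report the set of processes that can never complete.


UNSAFE — no complete ordering exists.
Key observation: the wall is res2: completing delta, bravo, charlie, hotel brings the pool only to (5, 5, 1, 4), and all the rest need more.
Going as far as possible: delta, bravo, charlie, hotel; after that, nothing fits. Check, step by step:
  pool = (0, 2, 0, 2)
  delta needs (0, 2, 0, 2) <= (0, 2, 0, 2) -> finishes; pool += (1, 0, 0, 0) = (1, 2, 0, 2)
  bravo needs (1, 0, 0, 1) <= (1, 2, 0, 2) -> finishes; pool += (1, 3, 1, 1) = (2, 5, 1, 3)
  charlie needs (2, 2, 0, 3) <= (2, 5, 1, 3) -> finishes; pool += (1, 0, 0, 0) = (3, 5, 1, 3)
  hotel needs (1, 1, 0, 0) <= (3, 5, 1, 3) -> finishes; pool += (2, 0, 0, 1) = (5, 5, 1, 4)
  golf still needs (3, 6, 0, 0) but only (5, 5, 1, 4) is free — short on res2
  india still needs (1, 6, 2, 1) but only (5, 5, 1, 4) is free — short on res2 and res1
Permanently blocked: golf and india.


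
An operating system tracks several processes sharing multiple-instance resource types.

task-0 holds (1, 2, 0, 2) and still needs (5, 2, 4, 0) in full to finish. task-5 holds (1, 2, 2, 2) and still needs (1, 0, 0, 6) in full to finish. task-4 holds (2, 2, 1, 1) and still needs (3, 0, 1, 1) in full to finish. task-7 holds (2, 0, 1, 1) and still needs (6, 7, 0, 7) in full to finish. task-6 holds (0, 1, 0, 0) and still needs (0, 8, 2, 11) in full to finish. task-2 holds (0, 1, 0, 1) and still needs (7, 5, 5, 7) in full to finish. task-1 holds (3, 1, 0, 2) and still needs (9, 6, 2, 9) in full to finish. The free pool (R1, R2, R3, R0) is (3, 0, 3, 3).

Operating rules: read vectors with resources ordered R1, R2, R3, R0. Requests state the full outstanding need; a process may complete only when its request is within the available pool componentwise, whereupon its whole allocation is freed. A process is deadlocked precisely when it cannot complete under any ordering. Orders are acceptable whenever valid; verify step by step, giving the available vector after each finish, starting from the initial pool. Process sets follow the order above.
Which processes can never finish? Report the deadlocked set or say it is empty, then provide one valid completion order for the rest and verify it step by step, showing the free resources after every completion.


Nothing here is deadlocked.
Key observation: the pool covers task-4 at once, and every later process fits after earlier releases.
One completion order for the rest: task-4, task-0, task-5, task-2, task-7, task-1, task-6. Check, step by step:
  pool = (3, 0, 3, 3)
  task-4 needs (3, 0, 1, 1) <= (3, 0, 3, 3) -> finishes; pool += (2, 2, 1, 1) = (5, 2, 4, 4)
  task-0 needs (5, 2, 4, 0) <= (5, 2, 4, 4) -> finishes; pool += (1, 2, 0, 2) = (6, 4, 4, 6)
  task-5 needs (1, 0, 0, 6) <= (6, 4, 4, 6) -> finishes; pool += (1, 2, 2, 2) = (7, 6, 6, 8)
  task-2 needs (7, 5, 5, 7) <= (7, 6, 6, 8) -> finishes; pool += (0, 1, 0, 1) = (7, 7, 6, 9)
  task-7 needs (6, 7, 0, 7) <= (7, 7, 6, 9) -> finishes; pool += (2, 0, 1, 1) = (9, 7, 7, 10)
  task-1 needs (9, 6, 2, 9) <= (9, 7, 7, 10) -> finishes; pool += (3, 1, 0, 2) = (12, 8, 7, 12)
  task-6 needs (0, 8, 2, 11) <= (12, 8, 7, 12) -> finishes; pool += (0, 1, 0, 0) = (12, 9, 7, 12)


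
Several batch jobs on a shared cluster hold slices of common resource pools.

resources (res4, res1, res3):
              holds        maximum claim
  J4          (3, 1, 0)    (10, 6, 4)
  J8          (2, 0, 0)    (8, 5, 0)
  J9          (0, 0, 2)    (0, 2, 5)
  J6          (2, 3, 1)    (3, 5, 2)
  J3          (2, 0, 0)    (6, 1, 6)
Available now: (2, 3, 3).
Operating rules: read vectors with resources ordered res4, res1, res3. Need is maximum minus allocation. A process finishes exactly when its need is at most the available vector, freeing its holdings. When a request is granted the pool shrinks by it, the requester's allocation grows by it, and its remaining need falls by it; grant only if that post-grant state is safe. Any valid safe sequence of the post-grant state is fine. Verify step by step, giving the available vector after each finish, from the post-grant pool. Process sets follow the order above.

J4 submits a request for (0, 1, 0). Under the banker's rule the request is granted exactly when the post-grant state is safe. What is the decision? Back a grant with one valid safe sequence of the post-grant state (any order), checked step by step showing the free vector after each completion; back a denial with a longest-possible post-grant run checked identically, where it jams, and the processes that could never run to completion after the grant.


GRANT: granting preserves safety; a valid post-grant sequence is J9, J6, J3, J8, J4.
Key observation: the grant leaves (2, 2, 3) free — enough for J9, whose release restarts the cascade.
Check on the post-grant state, step by step:
  pool = (2, 2, 3)
  run J9 (needs (0, 2, 3), free (2, 2, 3)); after release of (0, 0, 2) the pool is (2, 2, 5)
  run J6 (needs (1, 2, 1), free (2, 2, 5)); after release of (2, 3, 1) the pool is (4, 5, 6)
  run J3 (needs (4, 1, 6), free (4, 5, 6)); after release of (2, 0, 0) the pool is (6, 5, 6)
  run J8 (needs (6, 5, 0), free (6, 5, 6)); after release of (2, 0, 0) the pool is (8, 5, 6)
  run J4 (needs (7, 4, 4), free (8, 5, 6)); after release of (3, 2, 0) the pool is (11, 7, 6)


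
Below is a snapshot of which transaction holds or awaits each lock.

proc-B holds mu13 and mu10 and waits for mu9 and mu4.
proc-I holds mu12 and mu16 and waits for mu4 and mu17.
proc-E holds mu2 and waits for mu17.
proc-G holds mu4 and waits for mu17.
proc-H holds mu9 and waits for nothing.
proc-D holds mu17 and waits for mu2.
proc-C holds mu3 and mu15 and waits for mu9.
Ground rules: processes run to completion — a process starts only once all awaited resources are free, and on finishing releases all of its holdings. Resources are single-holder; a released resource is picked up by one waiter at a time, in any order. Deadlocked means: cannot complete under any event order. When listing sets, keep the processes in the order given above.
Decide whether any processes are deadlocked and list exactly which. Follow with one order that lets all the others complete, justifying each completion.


Deadlocked set: proc-B, proc-I, proc-E, proc-G and proc-D.
Key observation: the wait chain closes on itself along proc-D -> proc-E -> proc-D; proc-B, proc-I and proc-G wait into the deadlock from upstream.
The rest can finish in the order proc-H, proc-C.
Walking it through:
  proc-H waits on nothing -> runs at once and releases mu9
  proc-C waits on mu9 — all released -> runs and releases mu3 and mu15


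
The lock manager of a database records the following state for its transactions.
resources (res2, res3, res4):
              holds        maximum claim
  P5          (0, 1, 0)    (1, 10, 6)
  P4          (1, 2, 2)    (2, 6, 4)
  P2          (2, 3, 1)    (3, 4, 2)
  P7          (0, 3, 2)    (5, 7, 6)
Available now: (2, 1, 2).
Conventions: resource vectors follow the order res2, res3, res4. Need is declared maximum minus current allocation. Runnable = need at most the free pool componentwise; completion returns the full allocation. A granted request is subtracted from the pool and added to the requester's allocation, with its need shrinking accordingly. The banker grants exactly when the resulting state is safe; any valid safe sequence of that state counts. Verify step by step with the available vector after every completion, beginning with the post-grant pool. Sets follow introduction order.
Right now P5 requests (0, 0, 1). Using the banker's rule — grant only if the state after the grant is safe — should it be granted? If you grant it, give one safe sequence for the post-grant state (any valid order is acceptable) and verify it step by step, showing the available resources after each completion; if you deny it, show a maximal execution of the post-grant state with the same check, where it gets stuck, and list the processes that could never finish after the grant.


GRANT — the state after the grant stays safe, e.g. via P2, P4, P7, P5.
Key observation: even at the reduced pool (2, 1, 1), P2 fits immediately, so safety survives the grant.
Verifying the post-grant state step by step:
  pool = (2, 1, 1)
  run P2 (needs (1, 1, 1), free (2, 1, 1)); after release of (2, 3, 1) the pool is (4, 4, 2)
  run P4 (needs (1, 4, 2), free (4, 4, 2)); after release of (1, 2, 2) the pool is (5, 6, 4)
  run P7 (needs (5, 4, 4), free (5, 6, 4)); after release of (0, 3, 2) the pool is (5, 9, 6)
  run P5 (needs (1, 9, 5), free (5, 9, 6)); after release of (0, 1, 1) the pool is (5, 10, 7)


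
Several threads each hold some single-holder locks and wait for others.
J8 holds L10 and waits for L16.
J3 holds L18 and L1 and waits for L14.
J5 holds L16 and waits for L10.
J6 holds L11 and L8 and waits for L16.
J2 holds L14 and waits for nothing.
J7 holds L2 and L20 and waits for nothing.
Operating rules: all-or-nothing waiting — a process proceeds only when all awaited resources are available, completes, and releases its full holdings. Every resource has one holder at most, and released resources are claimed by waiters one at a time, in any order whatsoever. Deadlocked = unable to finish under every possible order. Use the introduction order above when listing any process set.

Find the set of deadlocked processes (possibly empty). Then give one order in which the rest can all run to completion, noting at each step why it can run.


Deadlocked set: J8, J5 and J6.
Key observation: J8 -> J5 -> J8 is a circular wait — nothing in it can go first; J6 waits into the deadlock from upstream.
One completion order for the rest: J2, J3, J7.
Verifying each step:
  J2 waits on nothing -> runs at once and releases L14
  J3: everything it awaited (L14) is free; runs, freeing L18 and L1
  J7 waits on nothing -> runs at once and releases L2 and L20


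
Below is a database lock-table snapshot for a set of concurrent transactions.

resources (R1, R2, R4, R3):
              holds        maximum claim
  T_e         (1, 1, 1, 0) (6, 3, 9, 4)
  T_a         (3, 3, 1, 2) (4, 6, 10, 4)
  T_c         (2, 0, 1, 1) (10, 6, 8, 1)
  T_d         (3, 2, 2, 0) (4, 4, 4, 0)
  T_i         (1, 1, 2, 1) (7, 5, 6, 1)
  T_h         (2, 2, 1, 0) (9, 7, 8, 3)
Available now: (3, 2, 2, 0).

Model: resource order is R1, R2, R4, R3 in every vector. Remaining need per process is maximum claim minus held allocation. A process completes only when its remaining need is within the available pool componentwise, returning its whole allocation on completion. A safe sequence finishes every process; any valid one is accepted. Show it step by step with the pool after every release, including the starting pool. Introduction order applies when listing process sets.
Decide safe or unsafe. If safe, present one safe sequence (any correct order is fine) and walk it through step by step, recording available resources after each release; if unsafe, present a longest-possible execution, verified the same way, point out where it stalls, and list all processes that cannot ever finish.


UNSAFE — no complete ordering exists.
Key observation: R4 is the bottleneck — with T_d, T_i done the pool holds (7, 5, 6, 1), short of every remaining need.
Going as far as possible: T_d, T_i; after that, nothing fits. Verifying each step:
  pool = (3, 2, 2, 0)
  run T_d (needs (1, 2, 2, 0), free (3, 2, 2, 0)); after release of (3, 2, 2, 0) the pool is (6, 4, 4, 0)
  run T_i (needs (6, 4, 4, 0), free (6, 4, 4, 0)); after release of (1, 1, 2, 1) the pool is (7, 5, 6, 1)
  blocked: T_e wants (5, 2, 8, 4), pool (7, 5, 6, 1) — not enough R4 and R3
  blocked: T_a wants (1, 3, 9, 2), pool (7, 5, 6, 1) — not enough R4 and R3
  blocked: T_c wants (8, 6, 7, 0), pool (7, 5, 6, 1) — not enough R1, R2 and R4
  blocked: T_h wants (7, 5, 7, 3), pool (7, 5, 6, 1) — not enough R4 and R3
Never able to finish: T_e, T_a, T_c and T_h.


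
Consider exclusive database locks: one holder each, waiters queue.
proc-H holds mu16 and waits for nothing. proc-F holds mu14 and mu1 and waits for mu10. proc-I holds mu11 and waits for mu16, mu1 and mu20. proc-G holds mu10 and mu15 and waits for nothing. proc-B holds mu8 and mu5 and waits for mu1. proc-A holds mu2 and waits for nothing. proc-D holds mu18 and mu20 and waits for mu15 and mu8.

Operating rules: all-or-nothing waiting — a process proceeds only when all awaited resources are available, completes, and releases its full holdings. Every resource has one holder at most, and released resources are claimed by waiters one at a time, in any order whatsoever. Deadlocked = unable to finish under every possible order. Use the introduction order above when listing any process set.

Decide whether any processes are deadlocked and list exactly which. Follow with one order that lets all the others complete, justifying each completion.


No process is deadlocked.
Key observation: every chain of waits terminates; starting from the processes that wait on nothing, all the rest unlock in turn.
One completion order for the rest: proc-G, proc-F, proc-B, proc-H, proc-D, proc-I, proc-A.
Walking it through:
  proc-G waits on nothing -> runs at once and releases mu10 and mu15
  proc-F waits on mu10 — all released -> runs and releases mu14 and mu1
  proc-B waits on mu1 — all released -> runs and releases mu8 and mu5
  proc-H waits on nothing -> runs at once and releases mu16
  proc-D waits on mu15 and mu8 — all released -> runs and releases mu18 and mu20
  proc-I waits on mu16, mu1 and mu20 — all released -> runs and releases mu11
  proc-A waits on nothing -> runs at once and releases mu2


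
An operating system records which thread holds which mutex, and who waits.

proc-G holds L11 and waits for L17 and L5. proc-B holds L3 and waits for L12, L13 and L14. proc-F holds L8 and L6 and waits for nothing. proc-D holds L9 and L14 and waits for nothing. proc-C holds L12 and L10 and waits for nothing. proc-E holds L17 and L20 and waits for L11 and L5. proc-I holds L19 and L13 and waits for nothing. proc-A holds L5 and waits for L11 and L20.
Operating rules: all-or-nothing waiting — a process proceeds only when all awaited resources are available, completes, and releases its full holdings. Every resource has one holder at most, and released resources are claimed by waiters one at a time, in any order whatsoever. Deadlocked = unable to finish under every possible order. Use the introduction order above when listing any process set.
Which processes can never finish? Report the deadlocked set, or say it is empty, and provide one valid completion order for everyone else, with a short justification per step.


Deadlocked set: proc-G, proc-E and proc-A.
Key observation: proc-G -> proc-E -> proc-G is a circular wait — nothing in it can go first; proc-A is caught in further circular waits.
A valid finishing order for the others: proc-D, proc-C, proc-F, proc-I, proc-B.
Check, step by step:
  run proc-D (it waits on nothing); releases L9 and L14
  run proc-C (it waits on nothing); releases L12 and L10
  run proc-F (it waits on nothing); releases L8 and L6
  run proc-I (it waits on nothing); releases L19 and L13
  proc-B waits on L12, L13 and L14 — all released -> runs and releases L3


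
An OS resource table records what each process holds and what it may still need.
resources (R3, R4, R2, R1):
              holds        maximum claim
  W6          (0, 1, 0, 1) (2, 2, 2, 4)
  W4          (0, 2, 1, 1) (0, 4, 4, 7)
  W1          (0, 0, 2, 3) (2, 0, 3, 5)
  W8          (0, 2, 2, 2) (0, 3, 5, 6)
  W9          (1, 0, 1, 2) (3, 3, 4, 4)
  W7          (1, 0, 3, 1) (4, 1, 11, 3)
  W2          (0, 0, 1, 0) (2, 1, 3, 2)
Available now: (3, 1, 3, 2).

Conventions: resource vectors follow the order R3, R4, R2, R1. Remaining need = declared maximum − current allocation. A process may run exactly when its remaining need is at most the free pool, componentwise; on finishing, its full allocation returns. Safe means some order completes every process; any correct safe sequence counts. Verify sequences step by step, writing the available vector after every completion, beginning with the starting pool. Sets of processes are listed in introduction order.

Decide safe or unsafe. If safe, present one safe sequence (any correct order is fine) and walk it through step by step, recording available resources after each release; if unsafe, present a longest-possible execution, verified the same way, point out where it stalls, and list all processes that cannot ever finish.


SAFE, for example via the order W1, W8, W4, W2, W9, W6, W7.
Key observation: reading the order forward, W1 is the first process whose need (2, 0, 1, 2) meets the free pool (3, 1, 3, 2) exactly on a resource it requests.
Check, step by step:
  pool = (3, 1, 3, 2)
  W1 needs (2, 0, 1, 2) <= (3, 1, 3, 2) -> finishes; pool += (0, 0, 2, 3) = (3, 1, 5, 5)
  W8 needs (0, 1, 3, 4) <= (3, 1, 5, 5) -> finishes; pool += (0, 2, 2, 2) = (3, 3, 7, 7)
  W4 needs (0, 2, 3, 6) <= (3, 3, 7, 7) -> finishes; pool += (0, 2, 1, 1) = (3, 5, 8, 8)
  W2 needs (2, 1, 2, 2) <= (3, 5, 8, 8) -> finishes; pool += (0, 0, 1, 0) = (3, 5, 9, 8)
  W9 needs (2, 3, 3, 2) <= (3, 5, 9, 8) -> finishes; pool += (1, 0, 1, 2) = (4, 5, 10, 10)
  W6 needs (2, 1, 2, 3) <= (4, 5, 10, 10) -> finishes; pool += (0, 1, 0, 1) = (4, 6, 10, 11)
  W7 needs (3, 1, 8, 2) <= (4, 6, 10, 11) -> finishes; pool += (1, 0, 3, 1) = (5, 6, 13, 12)


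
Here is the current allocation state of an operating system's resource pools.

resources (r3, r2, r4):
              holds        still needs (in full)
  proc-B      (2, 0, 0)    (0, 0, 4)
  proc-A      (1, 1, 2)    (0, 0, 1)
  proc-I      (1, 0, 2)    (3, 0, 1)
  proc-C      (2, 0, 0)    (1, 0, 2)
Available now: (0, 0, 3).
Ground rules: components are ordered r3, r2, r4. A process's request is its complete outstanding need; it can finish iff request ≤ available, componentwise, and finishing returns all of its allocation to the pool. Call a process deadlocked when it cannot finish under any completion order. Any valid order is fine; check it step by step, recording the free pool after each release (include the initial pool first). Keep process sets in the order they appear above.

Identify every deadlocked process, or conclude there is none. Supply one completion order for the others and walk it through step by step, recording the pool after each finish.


Nothing here is deadlocked.
Key observation: proc-A leads a chain of completions in which each release enables another process.
One completion order for the rest: proc-A, proc-C, proc-B, proc-I. Walking it through:
  pool = (0, 0, 3)
  proc-A needs (0, 0, 1) <= (0, 0, 3) -> finishes; pool += (1, 1, 2) = (1, 1, 5)
  proc-C needs (1, 0, 2) <= (1, 1, 5) -> finishes; pool += (2, 0, 0) = (3, 1, 5)
  proc-B needs (0, 0, 4) <= (3, 1, 5) -> finishes; pool += (2, 0, 0) = (5, 1, 5)
  proc-I needs (3, 0, 1) <= (5, 1, 5) -> finishes; pool += (1, 0, 2) = (6, 1, 7)


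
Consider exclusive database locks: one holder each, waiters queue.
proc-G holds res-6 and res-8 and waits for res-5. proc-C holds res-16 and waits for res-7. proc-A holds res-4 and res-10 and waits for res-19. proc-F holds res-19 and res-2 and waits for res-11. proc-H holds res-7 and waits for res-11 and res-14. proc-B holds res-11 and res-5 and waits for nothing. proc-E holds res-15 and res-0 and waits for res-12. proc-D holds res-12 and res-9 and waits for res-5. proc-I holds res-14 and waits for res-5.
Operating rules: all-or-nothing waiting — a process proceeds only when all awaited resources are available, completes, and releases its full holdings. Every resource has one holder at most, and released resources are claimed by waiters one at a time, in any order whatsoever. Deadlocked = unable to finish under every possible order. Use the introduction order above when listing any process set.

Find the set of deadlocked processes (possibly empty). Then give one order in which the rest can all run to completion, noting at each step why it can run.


Nothing here is deadlocked.
Key observation: the wait relation is loop-free; peeling off processes with no waits unwinds the whole state.
A valid finishing order for the others: proc-B, proc-D, proc-I, proc-H, proc-F, proc-C, proc-G, proc-A, proc-E.
Walking it through:
  proc-B waits on nothing -> runs at once and releases res-11 and res-5
  run proc-D (all its waits — res-5 — are resolved); releases res-12 and res-9
  run proc-I (all its waits — res-5 — are resolved); releases res-14
  run proc-H (all its waits — res-11 and res-14 — are resolved); releases res-7
  run proc-F (all its waits — res-11 — are resolved); releases res-19 and res-2
  run proc-C (all its waits — res-7 — are resolved); releases res-16
  run proc-G (all its waits — res-5 — are resolved); releases res-6 and res-8
  run proc-A (all its waits — res-19 — are resolved); releases res-4 and res-10
  run proc-E (all its waits — res-12 — are resolved); releases res-15 and res-0


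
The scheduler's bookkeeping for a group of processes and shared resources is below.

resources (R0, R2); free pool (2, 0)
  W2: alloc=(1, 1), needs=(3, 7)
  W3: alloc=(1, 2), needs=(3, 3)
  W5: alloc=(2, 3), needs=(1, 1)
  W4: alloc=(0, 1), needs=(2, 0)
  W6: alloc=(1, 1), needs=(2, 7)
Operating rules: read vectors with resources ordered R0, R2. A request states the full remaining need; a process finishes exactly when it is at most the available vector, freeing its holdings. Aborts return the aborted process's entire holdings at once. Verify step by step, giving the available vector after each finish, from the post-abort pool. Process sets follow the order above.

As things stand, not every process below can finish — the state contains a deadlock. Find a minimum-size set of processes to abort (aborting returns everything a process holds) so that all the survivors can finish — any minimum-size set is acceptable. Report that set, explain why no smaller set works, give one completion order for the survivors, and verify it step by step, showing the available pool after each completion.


The answer: abort W6.
Key observation: W2 was stuck for good until W6 gave back (1, 1); in the order shown it finishes at step 4.
No smaller set exists: with zero aborts the deadlock remains.
Survivors finish in the order: W5, W3, W4, W2. Verifying each step (pool after the aborts first):
  pool = (3, 1)
  W5: need (1, 1) fits (3, 1); releases (2, 3), pool now (5, 4)
  W3: need (3, 3) fits (5, 4); releases (1, 2), pool now (6, 6)
  W4: need (2, 0) fits (6, 6); releases (0, 1), pool now (6, 7)
  W2: need (3, 7) fits (6, 7); releases (1, 1), pool now (7, 8)


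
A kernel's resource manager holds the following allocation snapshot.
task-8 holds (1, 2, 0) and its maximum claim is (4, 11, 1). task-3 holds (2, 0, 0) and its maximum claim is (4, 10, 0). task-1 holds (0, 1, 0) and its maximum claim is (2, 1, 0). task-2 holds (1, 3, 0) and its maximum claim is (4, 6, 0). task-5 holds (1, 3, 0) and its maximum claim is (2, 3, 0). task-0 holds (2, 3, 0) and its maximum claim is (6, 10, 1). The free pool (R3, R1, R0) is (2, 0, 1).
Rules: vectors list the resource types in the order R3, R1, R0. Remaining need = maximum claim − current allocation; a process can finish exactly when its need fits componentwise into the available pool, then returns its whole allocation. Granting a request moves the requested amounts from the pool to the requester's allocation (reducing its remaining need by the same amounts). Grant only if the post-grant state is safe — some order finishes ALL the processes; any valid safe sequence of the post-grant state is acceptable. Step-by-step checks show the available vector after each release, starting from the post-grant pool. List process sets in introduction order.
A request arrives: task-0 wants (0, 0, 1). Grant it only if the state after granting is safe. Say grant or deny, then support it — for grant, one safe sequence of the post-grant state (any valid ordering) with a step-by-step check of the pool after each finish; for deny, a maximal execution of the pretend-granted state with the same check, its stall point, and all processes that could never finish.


GRANT. The post-grant state is safe; one safe sequence: task-5, task-1, task-2, task-0, task-8, task-3.
Key observation: with (2, 0, 0) left after the transfer, task-5 can run at once — the state stays safe.
Step-by-step check of the post-grant state:
  pool = (2, 0, 0)
  task-5 needs (1, 0, 0) <= (2, 0, 0) -> finishes; pool += (1, 3, 0) = (3, 3, 0)
  task-1 needs (2, 0, 0) <= (3, 3, 0) -> finishes; pool += (0, 1, 0) = (3, 4, 0)
  task-2 needs (3, 3, 0) <= (3, 4, 0) -> finishes; pool += (1, 3, 0) = (4, 7, 0)
  task-0 needs (4, 7, 0) <= (4, 7, 0) -> finishes; pool += (2, 3, 1) = (6, 10, 1)
  task-8 needs (3, 9, 1) <= (6, 10, 1) -> finishes; pool += (1, 2, 0) = (7, 12, 1)
  task-3 needs (2, 10, 0) <= (7, 12, 1) -> finishes; pool += (2, 0, 0) = (9, 12, 1)


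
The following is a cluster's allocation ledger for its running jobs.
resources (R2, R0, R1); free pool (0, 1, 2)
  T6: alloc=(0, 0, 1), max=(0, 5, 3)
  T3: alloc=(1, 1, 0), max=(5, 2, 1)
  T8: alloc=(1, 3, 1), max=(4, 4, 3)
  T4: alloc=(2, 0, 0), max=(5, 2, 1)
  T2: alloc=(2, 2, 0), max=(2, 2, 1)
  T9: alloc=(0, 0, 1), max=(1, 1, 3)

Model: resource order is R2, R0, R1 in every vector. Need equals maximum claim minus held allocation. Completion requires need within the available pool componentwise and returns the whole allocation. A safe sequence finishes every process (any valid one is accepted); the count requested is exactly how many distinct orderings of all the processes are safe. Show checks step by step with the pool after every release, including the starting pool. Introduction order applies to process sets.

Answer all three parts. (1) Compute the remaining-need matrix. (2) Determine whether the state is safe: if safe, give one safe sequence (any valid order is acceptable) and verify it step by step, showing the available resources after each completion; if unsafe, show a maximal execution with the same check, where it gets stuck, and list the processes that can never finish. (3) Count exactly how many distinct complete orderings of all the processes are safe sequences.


(1) Outstanding need per process (order R2, R0, R1):
  T6: (0, 5, 2)
  T3: (4, 1, 1)
  T8: (3, 1, 2)
  T4: (3, 2, 1)
  T2: (0, 0, 1)
  T9: (1, 1, 2)
(2) UNSAFE.
Key observation: after T2, T9 the pool peaks at (2, 3, 3), and each blocked process is short somewhere: T6 on R0; T3 on R2; T8 on R2; T4 on R2.
Going as far as possible: T2, T9; after that, nothing fits. Verifying each step:
  pool = (0, 1, 2)
  T2 needs (0, 0, 1) <= (0, 1, 2) -> finishes; pool += (2, 2, 0) = (2, 3, 2)
  T9 needs (1, 1, 2) <= (2, 3, 2) -> finishes; pool += (0, 0, 1) = (2, 3, 3)
  T6 cannot run: need (0, 5, 2) vs free (2, 3, 3) (insufficient R0)
  T3 cannot run: need (4, 1, 1) vs free (2, 3, 3) (insufficient R2)
  T8 cannot run: need (3, 1, 2) vs free (2, 3, 3) (insufficient R2)
  T4 cannot run: need (3, 2, 1) vs free (2, 3, 3) (insufficient R2)
Processes that can never finish: T6, T3, T8 and T4.
(3) Precisely 0 of the possible complete orderings are safe sequences.


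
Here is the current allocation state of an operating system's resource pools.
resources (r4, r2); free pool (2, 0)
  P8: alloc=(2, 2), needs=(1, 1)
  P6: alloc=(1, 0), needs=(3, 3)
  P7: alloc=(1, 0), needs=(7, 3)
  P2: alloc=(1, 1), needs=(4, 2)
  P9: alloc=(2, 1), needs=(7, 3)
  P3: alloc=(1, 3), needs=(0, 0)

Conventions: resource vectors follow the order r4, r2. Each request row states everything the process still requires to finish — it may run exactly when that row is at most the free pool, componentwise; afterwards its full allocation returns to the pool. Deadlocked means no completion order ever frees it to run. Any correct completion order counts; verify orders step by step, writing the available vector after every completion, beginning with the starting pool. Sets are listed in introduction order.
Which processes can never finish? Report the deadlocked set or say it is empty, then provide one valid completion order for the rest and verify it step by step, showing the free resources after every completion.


No process is deadlocked.
Key observation: P3 fits the free pool immediately, and its release cascades until everyone finishes.
A valid finishing order for the others: P3, P8, P6, P2, P7, P9. Verifying each step:
  pool = (2, 0)
  run P3 (needs (0, 0), free (2, 0)); after release of (1, 3) the pool is (3, 3)
  run P8 (needs (1, 1), free (3, 3)); after release of (2, 2) the pool is (5, 5)
  run P6 (needs (3, 3), free (5, 5)); after release of (1, 0) the pool is (6, 5)
  run P2 (needs (4, 2), free (6, 5)); after release of (1, 1) the pool is (7, 6)
  run P7 (needs (7, 3), free (7, 6)); after release of (1, 0) the pool is (8, 6)
  run P9 (needs (7, 3), free (8, 6)); after release of (2, 1) the pool is (10, 7)


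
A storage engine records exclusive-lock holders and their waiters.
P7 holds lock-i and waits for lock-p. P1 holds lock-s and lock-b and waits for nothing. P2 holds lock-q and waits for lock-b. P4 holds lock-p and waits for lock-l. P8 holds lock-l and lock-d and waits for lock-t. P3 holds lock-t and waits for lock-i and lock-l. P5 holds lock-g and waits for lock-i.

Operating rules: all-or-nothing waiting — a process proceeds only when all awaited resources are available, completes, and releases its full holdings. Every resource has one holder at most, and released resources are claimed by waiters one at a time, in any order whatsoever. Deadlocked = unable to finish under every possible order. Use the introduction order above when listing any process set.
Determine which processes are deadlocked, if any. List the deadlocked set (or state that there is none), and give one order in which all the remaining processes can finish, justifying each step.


Deadlocked set: P7, P4, P8, P3 and P5.
Key observation: the cycle P7 -> P4 -> P8 -> P3 -> P7 can never break — each member waits on the next; P5 waits into the deadlock from upstream.
The rest can finish in the order P1, P2.
Step-by-step check:
  P1: no waits; runs immediately, freeing lock-s and lock-b
  P2: everything it awaited (lock-b) is free; runs, freeing lock-q


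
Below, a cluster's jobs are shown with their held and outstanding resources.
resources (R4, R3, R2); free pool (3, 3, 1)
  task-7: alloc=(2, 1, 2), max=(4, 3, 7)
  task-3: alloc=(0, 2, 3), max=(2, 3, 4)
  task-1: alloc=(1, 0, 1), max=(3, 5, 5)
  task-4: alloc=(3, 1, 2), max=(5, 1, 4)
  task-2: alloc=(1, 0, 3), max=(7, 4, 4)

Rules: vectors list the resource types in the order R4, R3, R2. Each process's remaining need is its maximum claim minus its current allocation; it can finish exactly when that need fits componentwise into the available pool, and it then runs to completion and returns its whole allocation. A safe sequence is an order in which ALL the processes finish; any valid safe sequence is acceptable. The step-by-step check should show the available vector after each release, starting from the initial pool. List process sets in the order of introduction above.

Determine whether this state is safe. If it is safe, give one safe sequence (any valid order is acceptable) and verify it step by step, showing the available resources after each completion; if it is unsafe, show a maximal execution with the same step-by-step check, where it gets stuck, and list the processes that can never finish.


The state is SAFE; one workable sequence: task-3, task-4, task-2, task-1, task-7.
Key observation: at task-3 the run first touches a limit — (2, 1, 1) against (3, 3, 1), exact on a resource it actually requests.
Check, step by step:
  pool = (3, 3, 1)
  run task-3 (needs (2, 1, 1), free (3, 3, 1)); after release of (0, 2, 3) the pool is (3, 5, 4)
  run task-4 (needs (2, 0, 2), free (3, 5, 4)); after release of (3, 1, 2) the pool is (6, 6, 6)
  run task-2 (needs (6, 4, 1), free (6, 6, 6)); after release of (1, 0, 3) the pool is (7, 6, 9)
  run task-1 (needs (2, 5, 4), free (7, 6, 9)); after release of (1, 0, 1) the pool is (8, 6, 10)
  run task-7 (needs (2, 2, 5), free (8, 6, 10)); after release of (2, 1, 2) the pool is (10, 7, 12)


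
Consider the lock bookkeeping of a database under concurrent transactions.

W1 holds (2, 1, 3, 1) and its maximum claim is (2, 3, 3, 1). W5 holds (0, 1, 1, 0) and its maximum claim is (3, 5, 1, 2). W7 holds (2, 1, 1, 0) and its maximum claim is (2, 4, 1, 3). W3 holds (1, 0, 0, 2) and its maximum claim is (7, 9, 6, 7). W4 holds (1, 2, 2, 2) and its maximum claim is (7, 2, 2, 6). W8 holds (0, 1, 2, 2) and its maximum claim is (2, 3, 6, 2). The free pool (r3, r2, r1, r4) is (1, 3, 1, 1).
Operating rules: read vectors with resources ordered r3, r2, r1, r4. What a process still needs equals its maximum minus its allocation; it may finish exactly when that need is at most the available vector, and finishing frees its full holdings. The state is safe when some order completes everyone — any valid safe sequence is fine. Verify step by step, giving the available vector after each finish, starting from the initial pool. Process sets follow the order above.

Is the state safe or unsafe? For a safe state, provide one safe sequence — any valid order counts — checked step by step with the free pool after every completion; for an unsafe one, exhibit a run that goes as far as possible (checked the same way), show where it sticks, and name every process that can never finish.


UNSAFE.
Key observation: after W1, W5, W8, W7 complete, (5, 7, 8, 4) is the best the pool ever gets, yet each leftover process wants more r3.
Going as far as possible: W1, W5, W8, W7; after that, nothing fits. Check, step by step:
  pool = (1, 3, 1, 1)
  W1: need (0, 2, 0, 0) fits (1, 3, 1, 1); releases (2, 1, 3, 1), pool now (3, 4, 4, 2)
  W5: need (3, 4, 0, 2) fits (3, 4, 4, 2); releases (0, 1, 1, 0), pool now (3, 5, 5, 2)
  W8: need (2, 2, 4, 0) fits (3, 5, 5, 2); releases (0, 1, 2, 2), pool now (3, 6, 7, 4)
  W7: need (0, 3, 0, 3) fits (3, 6, 7, 4); releases (2, 1, 1, 0), pool now (5, 7, 8, 4)
  blocked: W3 wants (6, 9, 6, 5), pool (5, 7, 8, 4) — not enough r3, r2 and r4
  blocked: W4 wants (6, 0, 0, 4), pool (5, 7, 8, 4) — not enough r3
Never able to finish: W3 and W4.


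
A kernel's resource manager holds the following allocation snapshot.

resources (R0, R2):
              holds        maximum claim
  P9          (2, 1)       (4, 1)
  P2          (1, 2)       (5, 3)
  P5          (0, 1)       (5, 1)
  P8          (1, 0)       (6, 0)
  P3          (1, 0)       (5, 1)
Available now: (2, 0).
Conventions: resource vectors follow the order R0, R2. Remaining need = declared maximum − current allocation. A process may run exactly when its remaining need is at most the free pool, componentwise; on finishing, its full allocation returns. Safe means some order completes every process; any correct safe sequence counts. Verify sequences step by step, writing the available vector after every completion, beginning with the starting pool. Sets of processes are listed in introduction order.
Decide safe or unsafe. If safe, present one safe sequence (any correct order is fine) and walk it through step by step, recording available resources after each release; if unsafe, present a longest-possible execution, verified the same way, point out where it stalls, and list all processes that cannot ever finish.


SAFE, for example via the order P9, P2, P3, P8, P5.
Key observation: P9 marks the first exact bind of the order: its need (2, 0) fits the free (2, 0) with zero slack on a requested resource.
Walking it through:
  pool = (2, 0)
  P9 needs (2, 0) <= (2, 0) -> finishes; pool += (2, 1) = (4, 1)
  P2 needs (4, 1) <= (4, 1) -> finishes; pool += (1, 2) = (5, 3)
  P3 needs (4, 1) <= (5, 3) -> finishes; pool += (1, 0) = (6, 3)
  P8 needs (5, 0) <= (6, 3) -> finishes; pool += (1, 0) = (7, 3)
  P5 needs (5, 0) <= (7, 3) -> finishes; pool += (0, 1) = (7, 4)


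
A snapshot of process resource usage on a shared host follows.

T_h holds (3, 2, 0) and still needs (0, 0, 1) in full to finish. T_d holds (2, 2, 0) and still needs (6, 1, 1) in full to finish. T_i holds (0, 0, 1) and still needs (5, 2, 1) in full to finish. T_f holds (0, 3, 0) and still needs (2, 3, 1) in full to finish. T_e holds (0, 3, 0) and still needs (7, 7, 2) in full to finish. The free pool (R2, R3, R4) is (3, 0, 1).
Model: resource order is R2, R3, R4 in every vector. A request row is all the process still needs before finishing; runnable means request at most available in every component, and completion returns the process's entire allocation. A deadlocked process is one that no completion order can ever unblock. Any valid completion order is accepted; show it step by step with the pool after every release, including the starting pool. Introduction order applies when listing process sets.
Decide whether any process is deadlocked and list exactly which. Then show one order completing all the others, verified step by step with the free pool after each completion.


No process is deadlocked.
Key observation: there is always a runnable process — T_h first — so the state unwinds completely.
A valid finishing order for the others: T_h, T_d, T_i, T_f, T_e. Walking it through:
  pool = (3, 0, 1)
  run T_h (needs (0, 0, 1), free (3, 0, 1)); after release of (3, 2, 0) the pool is (6, 2, 1)
  run T_d (needs (6, 1, 1), free (6, 2, 1)); after release of (2, 2, 0) the pool is (8, 4, 1)
  run T_i (needs (5, 2, 1), free (8, 4, 1)); after release of (0, 0, 1) the pool is (8, 4, 2)
  run T_f (needs (2, 3, 1), free (8, 4, 2)); after release of (0, 3, 0) the pool is (8, 7, 2)
  run T_e (needs (7, 7, 2), free (8, 7, 2)); after release of (0, 3, 0) the pool is (8, 10, 2)
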